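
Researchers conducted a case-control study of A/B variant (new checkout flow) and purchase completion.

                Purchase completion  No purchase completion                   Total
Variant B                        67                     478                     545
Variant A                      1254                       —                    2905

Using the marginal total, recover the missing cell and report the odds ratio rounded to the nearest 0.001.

0.185

The missing cell is in the unexposed row: 2905 − 1254 = 1651.
So a = 67, b = 478, c = 1254, d = 1651.
OR = (a·d)/(b·c) = (67 × 1651) / (478 × 1254) = 110617 / 599412 = 0.18454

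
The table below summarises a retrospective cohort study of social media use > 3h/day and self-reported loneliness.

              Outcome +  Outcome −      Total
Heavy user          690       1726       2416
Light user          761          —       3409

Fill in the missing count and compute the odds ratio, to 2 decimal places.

1.39

The missing cell is in the unexposed row: 3409 − 761 = 2648.
So a = 690, b = 1726, c = 761, d = 2648.
OR = (a·d)/(b·c) = (690 × 2648) / (1726 × 761) = 1827120 / 1313486 = 1.39105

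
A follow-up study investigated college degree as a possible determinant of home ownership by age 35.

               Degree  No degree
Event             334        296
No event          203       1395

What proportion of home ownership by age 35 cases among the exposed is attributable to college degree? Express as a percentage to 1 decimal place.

71.9

Reading the table with exposure as columns: a = 334 (Degree, case), b = 203 (Degree, non-case), c = 296 (No degree, case), d = 1395.
Risk in exposed = 334/537 = 0.62197; risk in unexposed = 296/1691 = 0.17504.
RR = 0.62197/0.17504 = 3.55324
AR% = (RR − 1)/RR × 100 = (3.55324 − 1)/3.55324 × 100 = 71.8566%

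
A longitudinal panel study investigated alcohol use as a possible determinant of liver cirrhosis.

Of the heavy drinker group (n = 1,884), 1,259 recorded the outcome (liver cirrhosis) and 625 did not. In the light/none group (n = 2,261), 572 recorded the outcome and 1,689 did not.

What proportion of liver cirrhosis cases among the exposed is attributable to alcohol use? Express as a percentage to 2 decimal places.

62.14

From the description: a = 1259, b = 625, c = 572, d = 1689.
Risk in exposed = 1259/1884 = 0.66826; risk in unexposed = 572/2261 = 0.25299.
RR = 0.66826/0.25299 = 2.64149
AR% = (RR − 1)/RR × 100 = (2.64149 − 1)/2.64149 × 100 = 62.1426%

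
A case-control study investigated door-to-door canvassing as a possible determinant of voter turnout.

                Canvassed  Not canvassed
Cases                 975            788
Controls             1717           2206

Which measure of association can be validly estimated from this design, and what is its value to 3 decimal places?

1.590

Reading the table with exposure as columns: a = 975 (Canvassed, case), b = 1717 (Canvassed, non-case), c = 788 (Not canvassed, case), d = 2206.
This is a case-control study: participants were sampled on outcome status, so risks in the source population cannot be estimated directly — relative risk is not valid here. The odds ratio is the appropriate measure.
OR = (a·d)/(b·c) = (975 × 2206) / (1717 × 788) = 2150850 / 1352996 = 1.58969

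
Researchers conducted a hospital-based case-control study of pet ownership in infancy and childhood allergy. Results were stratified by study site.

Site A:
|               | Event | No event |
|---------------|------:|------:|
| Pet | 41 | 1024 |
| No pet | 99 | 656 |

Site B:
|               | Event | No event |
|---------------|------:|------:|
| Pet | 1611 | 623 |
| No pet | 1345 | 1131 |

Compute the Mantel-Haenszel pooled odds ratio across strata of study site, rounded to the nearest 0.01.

OR_MH = Σ(aᵢdᵢ/nᵢ) / Σ(bᵢcᵢ/nᵢ), where nᵢ is the stratum total.
Stratum 1 (Site A): n = 1820; a·d/n = 41·656/1820 = 14.7780; b·c/n = 1024·99/1820 = 55.7011
Stratum 2 (Site B): n = 4710; a·d/n = 1611·1131/4710 = 386.8452; b·c/n = 623·1345/4710 = 177.9055
OR_MH = (14.7780 + 386.8452) / (55.7011 + 177.9055) = 401.6232 / 233.6066 = 1.71923

1.72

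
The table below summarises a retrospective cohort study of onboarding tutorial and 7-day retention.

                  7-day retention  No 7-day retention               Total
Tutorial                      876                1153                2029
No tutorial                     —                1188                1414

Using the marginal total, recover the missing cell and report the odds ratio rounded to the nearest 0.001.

3.994

The missing cell is in the unexposed row: 1414 − 1188 = 226.
So a = 876, b = 1153, c = 226, d = 1188.
OR = (a·d)/(b·c) = (876 × 1188) / (1153 × 226) = 1040688 / 260578 = 3.99377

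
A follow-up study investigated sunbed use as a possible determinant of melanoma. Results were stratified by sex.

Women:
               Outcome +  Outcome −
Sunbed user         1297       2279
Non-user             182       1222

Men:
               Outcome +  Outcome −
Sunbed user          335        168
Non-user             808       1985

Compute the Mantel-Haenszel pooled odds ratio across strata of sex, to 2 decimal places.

4.18

OR_MH = Σ(aᵢdᵢ/nᵢ) / Σ(bᵢcᵢ/nᵢ), where nᵢ is the stratum total.
Stratum 1 (Women): n = 4980; a·d/n = 1297·1222/4980 = 318.2598; b·c/n = 2279·182/4980 = 83.2888
Stratum 2 (Men): n = 3296; a·d/n = 335·1985/3296 = 201.7521; b·c/n = 168·808/3296 = 41.1845
OR_MH = (318.2598 + 201.7521) / (83.2888 + 41.1845) = 520.0120 / 124.4732 = 4.17770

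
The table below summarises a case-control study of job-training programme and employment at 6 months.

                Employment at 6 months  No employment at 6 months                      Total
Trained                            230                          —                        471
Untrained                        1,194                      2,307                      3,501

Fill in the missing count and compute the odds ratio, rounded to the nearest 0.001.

1.844

The missing cell is in the exposed row: 471 − 230 = 241.
So a = 230, b = 241, c = 1194, d = 2307.
OR = (a·d)/(b·c) = (230 × 2307) / (241 × 1194) = 530610 / 287754 = 1.84397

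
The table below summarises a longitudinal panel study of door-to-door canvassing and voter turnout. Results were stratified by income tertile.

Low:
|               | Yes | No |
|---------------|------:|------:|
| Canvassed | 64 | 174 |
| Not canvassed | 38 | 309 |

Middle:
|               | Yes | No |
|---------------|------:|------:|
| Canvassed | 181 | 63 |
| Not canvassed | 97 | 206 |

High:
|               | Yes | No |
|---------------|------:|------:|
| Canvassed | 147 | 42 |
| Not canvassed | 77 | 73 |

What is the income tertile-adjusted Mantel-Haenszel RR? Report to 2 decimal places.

2.00

RR_MH = Σ(aᵢ·n₀ᵢ/nᵢ) / Σ(cᵢ·n₁ᵢ/nᵢ), with n₁ᵢ = aᵢ+bᵢ (exposed), n₀ᵢ = cᵢ+dᵢ (unexposed), nᵢ = n₁ᵢ+n₀ᵢ.
Stratum 1 (Low): n₁ = 238, n₀ = 347, n = 585; a·n₀/n = 64·347/585 = 37.9624; c·n₁/n = 38·238/585 = 15.4598
Stratum 2 (Middle): n₁ = 244, n₀ = 303, n = 547; a·n₀/n = 181·303/547 = 100.2614; c·n₁/n = 97·244/547 = 43.2687
Stratum 3 (High): n₁ = 189, n₀ = 150, n = 339; a·n₀/n = 147·150/339 = 65.0442; c·n₁/n = 77·189/339 = 42.9292
RR_MH = (37.9624 + 100.2614 + 65.0442) / (15.4598 + 43.2687 + 42.9292) = 203.2681 / 101.6578 = 1.99953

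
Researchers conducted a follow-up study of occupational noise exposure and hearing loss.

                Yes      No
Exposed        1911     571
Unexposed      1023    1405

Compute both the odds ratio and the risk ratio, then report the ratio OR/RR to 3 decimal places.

Cells: a = 1911, b = 571, c = 1023, d = 1405.
OR = (1911·1405)/(571·1023) = 2684955/584133 = 4.59648
Risk in exposed = 1911/2482 = 0.76994; risk in unexposed = 1023/2428 = 0.42133; RR = 1.82739
OR/RR = 4.59648 / 1.82739 = 2.51532
The outcome is not rare, so the OR lies further from 1 than the RR.

2.515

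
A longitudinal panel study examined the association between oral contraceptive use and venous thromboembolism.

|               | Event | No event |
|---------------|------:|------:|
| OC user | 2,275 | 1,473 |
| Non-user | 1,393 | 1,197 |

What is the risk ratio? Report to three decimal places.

1.129

Cells: a = 2275, b = 1473, c = 1393, d = 1197.
Risk in exposed = 2275/3748 = 0.60699; risk in unexposed = 1393/2590 = 0.53784.
RR = 0.60699 / 0.53784 = 1.12858
The risk among the exposed is 1.13 times that among the unexposed.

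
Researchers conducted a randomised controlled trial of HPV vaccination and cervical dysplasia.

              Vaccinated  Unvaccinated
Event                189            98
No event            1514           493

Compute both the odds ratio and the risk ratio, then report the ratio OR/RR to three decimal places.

Reading the table with exposure as columns: a = 189 (Vaccinated, case), b = 1514 (Vaccinated, non-case), c = 98 (Unvaccinated, case), d = 493.
OR = (189·493)/(1514·98) = 93177/148372 = 0.62800
Risk in exposed = 189/1703 = 0.11098; risk in unexposed = 98/591 = 0.16582; RR = 0.66928
OR/RR = 0.62800 / 0.66928 = 0.93831
The outcome is not rare, so the OR lies further from 1 than the RR.

0.938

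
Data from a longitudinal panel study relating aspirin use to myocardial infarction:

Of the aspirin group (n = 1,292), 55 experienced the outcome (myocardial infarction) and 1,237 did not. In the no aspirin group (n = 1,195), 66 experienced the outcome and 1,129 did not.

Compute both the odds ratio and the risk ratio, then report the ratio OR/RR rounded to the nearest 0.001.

From the description: a = 55, b = 1237, c = 66, d = 1129.
OR = (55·1129)/(1237·66) = 62095/81642 = 0.76058
Risk in exposed = 55/1292 = 0.04257; risk in unexposed = 66/1195 = 0.05523; RR = 0.77077
OR/RR = 0.76058 / 0.77077 = 0.98678
The outcome is rare in both groups, so OR ≈ RR (ratio near 1).

0.987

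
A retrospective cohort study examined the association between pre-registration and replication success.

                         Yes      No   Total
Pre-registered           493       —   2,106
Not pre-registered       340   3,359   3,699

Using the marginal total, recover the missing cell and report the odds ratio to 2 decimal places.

The missing cell is in the exposed row: 2106 − 493 = 1613.
So a = 493, b = 1613, c = 340, d = 3359.
OR = (a·d)/(b·c) = (493 × 3359) / (1613 × 340) = 1655987 / 548420 = 3.01956

3.02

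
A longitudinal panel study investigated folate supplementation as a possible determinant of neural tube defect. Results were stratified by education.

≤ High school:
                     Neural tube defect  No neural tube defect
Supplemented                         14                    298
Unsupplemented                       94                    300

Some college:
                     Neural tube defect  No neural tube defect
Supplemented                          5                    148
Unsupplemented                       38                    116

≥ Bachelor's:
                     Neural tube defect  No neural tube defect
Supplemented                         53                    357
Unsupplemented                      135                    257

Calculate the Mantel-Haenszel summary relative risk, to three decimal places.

0.280

RR_MH = Σ(aᵢ·n₀ᵢ/nᵢ) / Σ(cᵢ·n₁ᵢ/nᵢ), with n₁ᵢ = aᵢ+bᵢ (exposed), n₀ᵢ = cᵢ+dᵢ (unexposed), nᵢ = n₁ᵢ+n₀ᵢ.
Stratum 1 (≤ High school): n₁ = 312, n₀ = 394, n = 706; a·n₀/n = 14·394/706 = 7.8130; c·n₁/n = 94·312/706 = 41.5411
Stratum 2 (Some college): n₁ = 153, n₀ = 154, n = 307; a·n₀/n = 5·154/307 = 2.5081; c·n₁/n = 38·153/307 = 18.9381
Stratum 3 (≥ Bachelor's): n₁ = 410, n₀ = 392, n = 802; a·n₀/n = 53·392/802 = 25.9052; c·n₁/n = 135·410/802 = 69.0150
RR_MH = (7.8130 + 2.5081 + 25.9052) / (41.5411 + 18.9381 + 69.0150) = 36.2264 / 129.4941 = 0.27975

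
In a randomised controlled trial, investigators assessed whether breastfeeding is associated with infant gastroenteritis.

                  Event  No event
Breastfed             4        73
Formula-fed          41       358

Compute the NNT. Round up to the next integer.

20

Risk in treated group = 4/77 = 0.05195; risk in control = 41/399 = 0.10276.
Absolute risk reduction = 0.10276 − 0.05195 = 0.05081
NNT = 1 / ARR = 1 / 0.05081 = 19.682 → round up → 20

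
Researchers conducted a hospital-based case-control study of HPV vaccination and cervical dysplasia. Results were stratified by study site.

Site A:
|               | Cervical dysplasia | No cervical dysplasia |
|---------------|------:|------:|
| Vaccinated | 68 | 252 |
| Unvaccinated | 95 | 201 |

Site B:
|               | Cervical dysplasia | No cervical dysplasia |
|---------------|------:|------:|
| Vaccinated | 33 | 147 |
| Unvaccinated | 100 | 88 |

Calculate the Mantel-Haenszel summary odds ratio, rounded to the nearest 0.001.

OR_MH = Σ(aᵢdᵢ/nᵢ) / Σ(bᵢcᵢ/nᵢ), where nᵢ is the stratum total.
Stratum 1 (Site A): n = 616; a·d/n = 68·201/616 = 22.1883; b·c/n = 252·95/616 = 38.8636
Stratum 2 (Site B): n = 368; a·d/n = 33·88/368 = 7.8913; b·c/n = 147·100/368 = 39.9457
OR_MH = (22.1883 + 7.8913) / (38.8636 + 39.9457) = 30.0796 / 78.8093 = 0.38168

0.382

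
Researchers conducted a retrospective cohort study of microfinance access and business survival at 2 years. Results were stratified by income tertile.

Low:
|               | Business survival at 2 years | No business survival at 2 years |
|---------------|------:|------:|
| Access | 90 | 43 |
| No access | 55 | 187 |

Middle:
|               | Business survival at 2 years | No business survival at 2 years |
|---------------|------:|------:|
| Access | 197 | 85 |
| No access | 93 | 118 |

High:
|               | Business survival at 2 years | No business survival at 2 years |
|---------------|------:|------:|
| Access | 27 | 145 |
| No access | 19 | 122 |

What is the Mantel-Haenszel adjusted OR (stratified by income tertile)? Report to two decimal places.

3.29

OR_MH = Σ(aᵢdᵢ/nᵢ) / Σ(bᵢcᵢ/nᵢ), where nᵢ is the stratum total.
Stratum 1 (Low): n = 375; a·d/n = 90·187/375 = 44.8800; b·c/n = 43·55/375 = 6.3067
Stratum 2 (Middle): n = 493; a·d/n = 197·118/493 = 47.1521; b·c/n = 85·93/493 = 16.0345
Stratum 3 (High): n = 313; a·d/n = 27·122/313 = 10.5240; b·c/n = 145·19/313 = 8.8019
OR_MH = (44.8800 + 47.1521 + 10.5240) / (6.3067 + 16.0345 + 8.8019) = 102.5561 / 31.1431 = 3.29306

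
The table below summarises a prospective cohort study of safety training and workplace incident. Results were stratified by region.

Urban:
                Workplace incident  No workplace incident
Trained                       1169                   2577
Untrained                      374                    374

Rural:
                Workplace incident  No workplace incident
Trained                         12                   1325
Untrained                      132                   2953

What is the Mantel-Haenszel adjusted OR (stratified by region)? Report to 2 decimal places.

0.41

OR_MH = Σ(aᵢdᵢ/nᵢ) / Σ(bᵢcᵢ/nᵢ), where nᵢ is the stratum total.
Stratum 1 (Urban): n = 4494; a·d/n = 1169·374/4494 = 97.2866; b·c/n = 2577·374/4494 = 214.4633
Stratum 2 (Rural): n = 4422; a·d/n = 12·2953/4422 = 8.0136; b·c/n = 1325·132/4422 = 39.5522
OR_MH = (97.2866 + 8.0136) / (214.4633 + 39.5522) = 105.3002 / 254.0155 = 0.41454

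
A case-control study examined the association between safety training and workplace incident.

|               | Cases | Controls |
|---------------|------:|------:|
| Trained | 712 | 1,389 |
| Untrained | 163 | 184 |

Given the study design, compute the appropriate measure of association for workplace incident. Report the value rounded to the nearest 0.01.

Cells: a = 712, b = 1389, c = 163, d = 184.
This is a case-control study: participants were sampled on outcome status, so risks in the source population cannot be estimated directly — relative risk is not valid here. The odds ratio is the appropriate measure.
OR = (a·d)/(b·c) = (712 × 184) / (1389 × 163) = 131008 / 226407 = 0.57864

0.58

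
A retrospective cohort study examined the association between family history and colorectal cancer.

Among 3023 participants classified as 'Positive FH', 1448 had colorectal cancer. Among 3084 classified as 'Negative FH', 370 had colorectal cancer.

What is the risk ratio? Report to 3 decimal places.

From the description: a = 1448, b = 1575, c = 370, d = 2714.
Risk in exposed = 1448/3023 = 0.47899; risk in unexposed = 370/3084 = 0.11997.
RR = 0.47899 / 0.11997 = 3.99248
The risk among the exposed is 3.99 times that among the unexposed.

3.992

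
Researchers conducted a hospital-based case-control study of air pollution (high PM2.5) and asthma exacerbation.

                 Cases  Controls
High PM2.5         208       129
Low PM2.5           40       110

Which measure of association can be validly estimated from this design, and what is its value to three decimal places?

Cells: a = 208, b = 129, c = 40, d = 110.
This is a hospital-based case-control study: participants were sampled on outcome status, so risks in the source population cannot be estimated directly — relative risk is not valid here. The odds ratio is the appropriate measure.
OR = (a·d)/(b·c) = (208 × 110) / (129 × 40) = 22880 / 5160 = 4.43411

4.434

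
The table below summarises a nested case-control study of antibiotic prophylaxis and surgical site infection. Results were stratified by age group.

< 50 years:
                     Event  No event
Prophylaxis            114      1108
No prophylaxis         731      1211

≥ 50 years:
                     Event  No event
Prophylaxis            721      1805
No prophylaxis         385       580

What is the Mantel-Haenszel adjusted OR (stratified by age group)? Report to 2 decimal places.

0.36

OR_MH = Σ(aᵢdᵢ/nᵢ) / Σ(bᵢcᵢ/nᵢ), where nᵢ is the stratum total.
Stratum 1 (< 50 years): n = 3164; a·d/n = 114·1211/3164 = 43.6327; b·c/n = 1108·731/3164 = 255.9886
Stratum 2 (≥ 50 years): n = 3491; a·d/n = 721·580/3491 = 119.7880; b·c/n = 1805·385/3491 = 199.0619
OR_MH = (43.6327 + 119.7880) / (255.9886 + 199.0619) = 163.4208 / 455.0505 = 0.35913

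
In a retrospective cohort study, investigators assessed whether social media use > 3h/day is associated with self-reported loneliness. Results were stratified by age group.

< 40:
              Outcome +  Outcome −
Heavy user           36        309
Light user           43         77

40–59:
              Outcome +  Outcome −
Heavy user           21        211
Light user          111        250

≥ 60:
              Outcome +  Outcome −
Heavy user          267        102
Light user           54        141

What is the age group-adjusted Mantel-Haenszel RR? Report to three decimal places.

RR_MH = Σ(aᵢ·n₀ᵢ/nᵢ) / Σ(cᵢ·n₁ᵢ/nᵢ), with n₁ᵢ = aᵢ+bᵢ (exposed), n₀ᵢ = cᵢ+dᵢ (unexposed), nᵢ = n₁ᵢ+n₀ᵢ.
Stratum 1 (< 40): n₁ = 345, n₀ = 120, n = 465; a·n₀/n = 36·120/465 = 9.2903; c·n₁/n = 43·345/465 = 31.9032
Stratum 2 (40–59): n₁ = 232, n₀ = 361, n = 593; a·n₀/n = 21·361/593 = 12.7841; c·n₁/n = 111·232/593 = 43.4266
Stratum 3 (≥ 60): n₁ = 369, n₀ = 195, n = 564; a·n₀/n = 267·195/564 = 92.3138; c·n₁/n = 54·369/564 = 35.3298
RR_MH = (9.2903 + 12.7841 + 92.3138) / (31.9032 + 43.4266 + 35.3298) = 114.3883 / 110.6597 = 1.03369

1.034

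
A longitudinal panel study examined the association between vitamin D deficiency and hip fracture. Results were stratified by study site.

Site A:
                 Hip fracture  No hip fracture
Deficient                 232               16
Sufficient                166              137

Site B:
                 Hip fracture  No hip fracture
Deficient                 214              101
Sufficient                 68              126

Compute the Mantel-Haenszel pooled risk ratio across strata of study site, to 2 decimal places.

1.79

RR_MH = Σ(aᵢ·n₀ᵢ/nᵢ) / Σ(cᵢ·n₁ᵢ/nᵢ), with n₁ᵢ = aᵢ+bᵢ (exposed), n₀ᵢ = cᵢ+dᵢ (unexposed), nᵢ = n₁ᵢ+n₀ᵢ.
Stratum 1 (Site A): n₁ = 248, n₀ = 303, n = 551; a·n₀/n = 232·303/551 = 127.5789; c·n₁/n = 166·248/551 = 74.7151
Stratum 2 (Site B): n₁ = 315, n₀ = 194, n = 509; a·n₀/n = 214·194/509 = 81.5639; c·n₁/n = 68·315/509 = 42.0825
RR_MH = (127.5789 + 81.5639) / (74.7151 + 42.0825) = 209.1428 / 116.7976 = 1.79064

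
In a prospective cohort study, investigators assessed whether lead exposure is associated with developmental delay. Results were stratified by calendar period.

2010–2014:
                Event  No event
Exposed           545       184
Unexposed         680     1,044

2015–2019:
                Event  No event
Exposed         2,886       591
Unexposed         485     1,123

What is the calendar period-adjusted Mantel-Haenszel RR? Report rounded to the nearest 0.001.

RR_MH = Σ(aᵢ·n₀ᵢ/nᵢ) / Σ(cᵢ·n₁ᵢ/nᵢ), with n₁ᵢ = aᵢ+bᵢ (exposed), n₀ᵢ = cᵢ+dᵢ (unexposed), nᵢ = n₁ᵢ+n₀ᵢ.
Stratum 1 (2010–2014): n₁ = 729, n₀ = 1724, n = 2453; a·n₀/n = 545·1724/2453 = 383.0330; c·n₁/n = 680·729/2453 = 202.0872
Stratum 2 (2015–2019): n₁ = 3477, n₀ = 1608, n = 5085; a·n₀/n = 2886·1608/5085 = 912.6230; c·n₁/n = 485·3477/5085 = 331.6313
RR_MH = (383.0330 + 912.6230) / (202.0872 + 331.6313) = 1295.6560 / 533.7185 = 2.42760

2.428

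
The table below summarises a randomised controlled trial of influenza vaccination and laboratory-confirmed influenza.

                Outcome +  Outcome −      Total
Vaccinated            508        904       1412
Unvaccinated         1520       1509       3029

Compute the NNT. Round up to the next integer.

8

Risk in treated group = 508/1412 = 0.35977; risk in control = 1520/3029 = 0.50182.
Absolute risk reduction = 0.50182 − 0.35977 = 0.14204
NNT = 1 / ARR = 1 / 0.14204 = 7.040 → round up → 8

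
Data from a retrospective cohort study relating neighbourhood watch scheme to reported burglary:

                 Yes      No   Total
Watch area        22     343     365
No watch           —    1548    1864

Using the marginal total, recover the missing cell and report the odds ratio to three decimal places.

0.314

The missing cell is in the unexposed row: 1864 − 1548 = 316.
So a = 22, b = 343, c = 316, d = 1548.
OR = (a·d)/(b·c) = (22 × 1548) / (343 × 316) = 34056 / 108388 = 0.31420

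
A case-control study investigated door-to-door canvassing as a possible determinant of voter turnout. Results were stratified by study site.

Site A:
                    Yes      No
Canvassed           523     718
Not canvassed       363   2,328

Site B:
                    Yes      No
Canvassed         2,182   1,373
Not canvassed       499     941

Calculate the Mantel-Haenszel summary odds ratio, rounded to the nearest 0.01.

3.54

OR_MH = Σ(aᵢdᵢ/nᵢ) / Σ(bᵢcᵢ/nᵢ), where nᵢ is the stratum total.
Stratum 1 (Site A): n = 3932; a·d/n = 523·2328/3932 = 309.6501; b·c/n = 718·363/3932 = 66.2854
Stratum 2 (Site B): n = 4995; a·d/n = 2182·941/4995 = 411.0635; b·c/n = 1373·499/4995 = 137.1626
OR_MH = (309.6501 + 411.0635) / (66.2854 + 137.1626) = 720.7135 / 203.4479 = 3.54250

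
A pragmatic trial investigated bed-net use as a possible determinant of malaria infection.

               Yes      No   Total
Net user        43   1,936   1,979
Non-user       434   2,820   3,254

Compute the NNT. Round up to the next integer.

9

Risk in treated group = 43/1979 = 0.02173; risk in control = 434/3254 = 0.13337.
Absolute risk reduction = 0.13337 − 0.02173 = 0.11165
NNT = 1 / ARR = 1 / 0.11165 = 8.957 → round up → 9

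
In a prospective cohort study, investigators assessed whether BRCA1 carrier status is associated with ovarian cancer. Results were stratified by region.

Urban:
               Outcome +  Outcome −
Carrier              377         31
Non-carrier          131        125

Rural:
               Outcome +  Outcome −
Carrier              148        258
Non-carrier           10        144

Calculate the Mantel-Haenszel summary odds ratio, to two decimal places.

10.17

OR_MH = Σ(aᵢdᵢ/nᵢ) / Σ(bᵢcᵢ/nᵢ), where nᵢ is the stratum total.
Stratum 1 (Urban): n = 664; a·d/n = 377·125/664 = 70.9714; b·c/n = 31·131/664 = 6.1160
Stratum 2 (Rural): n = 560; a·d/n = 148·144/560 = 38.0571; b·c/n = 258·10/560 = 4.6071
OR_MH = (70.9714 + 38.0571) / (6.1160 + 4.6071) = 109.0285 / 10.7231 = 10.16763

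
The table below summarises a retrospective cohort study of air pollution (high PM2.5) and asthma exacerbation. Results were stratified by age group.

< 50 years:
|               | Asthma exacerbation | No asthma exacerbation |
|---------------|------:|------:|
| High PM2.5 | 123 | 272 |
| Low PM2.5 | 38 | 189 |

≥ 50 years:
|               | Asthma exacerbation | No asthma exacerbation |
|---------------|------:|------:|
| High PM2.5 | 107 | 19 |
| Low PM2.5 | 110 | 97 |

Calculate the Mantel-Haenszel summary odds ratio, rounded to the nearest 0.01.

OR_MH = Σ(aᵢdᵢ/nᵢ) / Σ(bᵢcᵢ/nᵢ), where nᵢ is the stratum total.
Stratum 1 (< 50 years): n = 622; a·d/n = 123·189/622 = 37.3746; b·c/n = 272·38/622 = 16.6174
Stratum 2 (≥ 50 years): n = 333; a·d/n = 107·97/333 = 31.1682; b·c/n = 19·110/333 = 6.2763
OR_MH = (37.3746 + 31.1682) / (16.6174 + 6.2763) = 68.5428 / 22.8936 = 2.99397

2.99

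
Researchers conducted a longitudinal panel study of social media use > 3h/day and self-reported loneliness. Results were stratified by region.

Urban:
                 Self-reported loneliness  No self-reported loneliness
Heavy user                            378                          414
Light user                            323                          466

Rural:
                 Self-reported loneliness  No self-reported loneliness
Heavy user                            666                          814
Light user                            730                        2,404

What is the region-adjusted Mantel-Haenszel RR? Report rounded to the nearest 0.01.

1.62

RR_MH = Σ(aᵢ·n₀ᵢ/nᵢ) / Σ(cᵢ·n₁ᵢ/nᵢ), with n₁ᵢ = aᵢ+bᵢ (exposed), n₀ᵢ = cᵢ+dᵢ (unexposed), nᵢ = n₁ᵢ+n₀ᵢ.
Stratum 1 (Urban): n₁ = 792, n₀ = 789, n = 1581; a·n₀/n = 378·789/1581 = 188.6414; c·n₁/n = 323·792/1581 = 161.8065
Stratum 2 (Rural): n₁ = 1480, n₀ = 3134, n = 4614; a·n₀/n = 666·3134/4614 = 452.3719; c·n₁/n = 730·1480/4614 = 234.1569
RR_MH = (188.6414 + 452.3719) / (161.8065 + 234.1569) = 641.0133 / 395.9634 = 1.61887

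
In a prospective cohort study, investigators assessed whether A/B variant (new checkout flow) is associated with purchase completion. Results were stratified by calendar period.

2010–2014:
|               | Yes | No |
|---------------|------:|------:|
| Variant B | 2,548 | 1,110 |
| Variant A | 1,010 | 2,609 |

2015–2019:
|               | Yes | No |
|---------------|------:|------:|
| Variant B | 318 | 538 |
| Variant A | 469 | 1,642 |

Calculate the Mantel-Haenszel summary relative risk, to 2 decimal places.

RR_MH = Σ(aᵢ·n₀ᵢ/nᵢ) / Σ(cᵢ·n₁ᵢ/nᵢ), with n₁ᵢ = aᵢ+bᵢ (exposed), n₀ᵢ = cᵢ+dᵢ (unexposed), nᵢ = n₁ᵢ+n₀ᵢ.
Stratum 1 (2010–2014): n₁ = 3658, n₀ = 3619, n = 7277; a·n₀/n = 2548·3619/7277 = 1267.1722; c·n₁/n = 1010·3658/7277 = 507.7065
Stratum 2 (2015–2019): n₁ = 856, n₀ = 2111, n = 2967; a·n₀/n = 318·2111/2967 = 226.2548; c·n₁/n = 469·856/2967 = 135.3097
RR_MH = (1267.1722 + 226.2548) / (507.7065 + 135.3097) = 1493.4270 / 643.0162 = 2.32253

2.32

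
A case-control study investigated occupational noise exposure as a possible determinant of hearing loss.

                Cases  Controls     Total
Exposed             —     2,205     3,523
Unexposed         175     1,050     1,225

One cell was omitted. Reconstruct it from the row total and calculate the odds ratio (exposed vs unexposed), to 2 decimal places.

The missing cell is in the exposed row: 3523 − 2205 = 1318.
So a = 1318, b = 2205, c = 175, d = 1050.
OR = (a·d)/(b·c) = (1318 × 1050) / (2205 × 175) = 1383900 / 385875 = 3.58639

3.59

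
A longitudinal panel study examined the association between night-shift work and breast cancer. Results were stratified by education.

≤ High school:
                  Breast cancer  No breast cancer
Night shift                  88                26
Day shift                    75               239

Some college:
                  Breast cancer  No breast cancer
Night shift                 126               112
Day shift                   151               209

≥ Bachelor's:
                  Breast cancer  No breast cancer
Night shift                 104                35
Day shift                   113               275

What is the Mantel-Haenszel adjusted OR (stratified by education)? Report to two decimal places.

OR_MH = Σ(aᵢdᵢ/nᵢ) / Σ(bᵢcᵢ/nᵢ), where nᵢ is the stratum total.
Stratum 1 (≤ High school): n = 428; a·d/n = 88·239/428 = 49.1402; b·c/n = 26·75/428 = 4.5561
Stratum 2 (Some college): n = 598; a·d/n = 126·209/598 = 44.0368; b·c/n = 112·151/598 = 28.2809
Stratum 3 (≥ Bachelor's): n = 527; a·d/n = 104·275/527 = 54.2694; b·c/n = 35·113/527 = 7.5047
OR_MH = (49.1402 + 44.0368 + 54.2694) / (4.5561 + 28.2809 + 7.5047) = 147.4464 / 40.3418 = 3.65493

3.65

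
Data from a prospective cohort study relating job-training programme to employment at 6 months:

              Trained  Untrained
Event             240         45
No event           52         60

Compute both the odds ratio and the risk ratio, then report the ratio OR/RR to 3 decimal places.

3.209

Reading the table with exposure as columns: a = 240 (Trained, case), b = 52 (Trained, non-case), c = 45 (Untrained, case), d = 60.
OR = (240·60)/(52·45) = 14400/2340 = 6.15385
Risk in exposed = 240/292 = 0.82192; risk in unexposed = 45/105 = 0.42857; RR = 1.91781
OR/RR = 6.15385 / 1.91781 = 3.20879
The outcome is not rare, so the OR lies further from 1 than the RR.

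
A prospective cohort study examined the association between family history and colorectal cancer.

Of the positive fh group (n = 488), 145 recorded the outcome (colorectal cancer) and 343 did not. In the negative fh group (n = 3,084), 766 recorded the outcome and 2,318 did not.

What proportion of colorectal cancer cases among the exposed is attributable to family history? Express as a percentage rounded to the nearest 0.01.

From the description: a = 145, b = 343, c = 766, d = 2318.
Risk in exposed = 145/488 = 0.29713; risk in unexposed = 766/3084 = 0.24838.
RR = 0.29713/0.24838 = 1.19628
AR% = (RR − 1)/RR × 100 = (1.19628 − 1)/1.19628 × 100 = 16.4077%

16.41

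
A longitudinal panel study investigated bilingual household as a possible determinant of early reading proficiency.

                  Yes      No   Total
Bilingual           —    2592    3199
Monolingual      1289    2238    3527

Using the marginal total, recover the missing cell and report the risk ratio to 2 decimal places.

0.52

The missing cell is in the exposed row: 3199 − 2592 = 607.
So a = 607, b = 2592, c = 1289, d = 2238.
RR = [a/(a+b)] / [c/(c+d)] = (607/3199) / (1289/3527) = 0.18975/0.36547 = 0.51919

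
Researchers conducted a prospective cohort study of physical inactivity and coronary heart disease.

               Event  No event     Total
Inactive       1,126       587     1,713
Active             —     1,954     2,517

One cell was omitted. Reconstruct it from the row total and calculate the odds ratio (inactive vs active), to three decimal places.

6.658

The missing cell is in the unexposed row: 2517 − 1954 = 563.
So a = 1126, b = 587, c = 563, d = 1954.
OR = (a·d)/(b·c) = (1126 × 1954) / (587 × 563) = 2200204 / 330481 = 6.65758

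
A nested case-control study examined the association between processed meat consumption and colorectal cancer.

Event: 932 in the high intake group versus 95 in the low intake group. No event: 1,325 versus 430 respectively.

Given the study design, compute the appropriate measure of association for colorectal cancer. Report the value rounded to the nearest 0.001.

From the description: a = 932, b = 1325, c = 95, d = 430.
This is a nested case-control study: participants were sampled on outcome status, so risks in the source population cannot be estimated directly — relative risk is not valid here. The odds ratio is the appropriate measure.
OR = (a·d)/(b·c) = (932 × 430) / (1325 × 95) = 400760 / 125875 = 3.18379

3.184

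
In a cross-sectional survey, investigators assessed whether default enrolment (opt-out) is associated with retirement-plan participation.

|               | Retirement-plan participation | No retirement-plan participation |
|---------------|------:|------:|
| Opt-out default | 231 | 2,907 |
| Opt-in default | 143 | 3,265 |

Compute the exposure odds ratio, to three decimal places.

Cells: a = 231, b = 2907, c = 143, d = 3265.
OR = (a·d)/(b·c) = (231 × 3265) / (2907 × 143) = 754215 / 415701 = 1.81432
The odds of retirement-plan participation are about 1.81 times as high in the opt-out default group.

1.814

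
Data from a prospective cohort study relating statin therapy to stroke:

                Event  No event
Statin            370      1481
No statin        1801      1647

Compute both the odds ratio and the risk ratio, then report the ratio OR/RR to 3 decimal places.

0.597

Cells: a = 370, b = 1481, c = 1801, d = 1647.
OR = (370·1647)/(1481·1801) = 609390/2667281 = 0.22847
Risk in exposed = 370/1851 = 0.19989; risk in unexposed = 1801/3448 = 0.52233; RR = 0.38269
OR/RR = 0.22847 / 0.38269 = 0.59700
The outcome is not rare, so the OR lies further from 1 than the RR.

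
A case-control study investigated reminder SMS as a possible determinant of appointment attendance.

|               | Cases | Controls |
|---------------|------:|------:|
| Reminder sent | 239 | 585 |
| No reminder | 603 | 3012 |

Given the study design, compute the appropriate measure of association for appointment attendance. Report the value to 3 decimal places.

2.041

Cells: a = 239, b = 585, c = 603, d = 3012.
This is a case-control study: participants were sampled on outcome status, so risks in the source population cannot be estimated directly — relative risk is not valid here. The odds ratio is the appropriate measure.
OR = (a·d)/(b·c) = (239 × 3012) / (585 × 603) = 719868 / 352755 = 2.04070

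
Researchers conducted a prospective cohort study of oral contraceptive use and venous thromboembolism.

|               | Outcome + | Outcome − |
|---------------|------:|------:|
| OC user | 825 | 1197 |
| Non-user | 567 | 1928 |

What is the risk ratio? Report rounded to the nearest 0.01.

Cells: a = 825, b = 1197, c = 567, d = 1928.
Risk in exposed = 825/2022 = 0.40801; risk in unexposed = 567/2495 = 0.22725.
RR = 0.40801 / 0.22725 = 1.79540
The risk among the exposed is 1.80 times that among the unexposed.

1.80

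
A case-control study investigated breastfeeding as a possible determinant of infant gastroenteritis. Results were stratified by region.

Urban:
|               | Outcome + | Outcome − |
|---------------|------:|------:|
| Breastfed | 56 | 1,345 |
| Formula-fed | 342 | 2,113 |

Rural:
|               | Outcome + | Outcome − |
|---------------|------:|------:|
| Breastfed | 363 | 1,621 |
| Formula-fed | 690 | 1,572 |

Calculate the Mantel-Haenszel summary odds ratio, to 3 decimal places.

0.431

OR_MH = Σ(aᵢdᵢ/nᵢ) / Σ(bᵢcᵢ/nᵢ), where nᵢ is the stratum total.
Stratum 1 (Urban): n = 3856; a·d/n = 56·2113/3856 = 30.6867; b·c/n = 1345·342/3856 = 119.2920
Stratum 2 (Rural): n = 4246; a·d/n = 363·1572/4246 = 134.3938; b·c/n = 1621·690/4246 = 263.4220
OR_MH = (30.6867 + 134.3938) / (119.2920 + 263.4220) = 165.0805 / 382.7141 = 0.43134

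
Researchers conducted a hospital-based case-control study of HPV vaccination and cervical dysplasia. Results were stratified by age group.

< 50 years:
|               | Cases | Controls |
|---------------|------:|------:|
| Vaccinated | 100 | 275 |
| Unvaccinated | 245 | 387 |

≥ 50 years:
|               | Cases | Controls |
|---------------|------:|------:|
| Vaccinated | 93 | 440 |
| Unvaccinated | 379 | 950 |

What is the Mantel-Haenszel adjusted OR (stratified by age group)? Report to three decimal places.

0.549

OR_MH = Σ(aᵢdᵢ/nᵢ) / Σ(bᵢcᵢ/nᵢ), where nᵢ is the stratum total.
Stratum 1 (< 50 years): n = 1007; a·d/n = 100·387/1007 = 38.4310; b·c/n = 275·245/1007 = 66.9067
Stratum 2 (≥ 50 years): n = 1862; a·d/n = 93·950/1862 = 47.4490; b·c/n = 440·379/1862 = 89.5596
OR_MH = (38.4310 + 47.4490) / (66.9067 + 89.5596) = 85.8800 / 156.4663 = 0.54887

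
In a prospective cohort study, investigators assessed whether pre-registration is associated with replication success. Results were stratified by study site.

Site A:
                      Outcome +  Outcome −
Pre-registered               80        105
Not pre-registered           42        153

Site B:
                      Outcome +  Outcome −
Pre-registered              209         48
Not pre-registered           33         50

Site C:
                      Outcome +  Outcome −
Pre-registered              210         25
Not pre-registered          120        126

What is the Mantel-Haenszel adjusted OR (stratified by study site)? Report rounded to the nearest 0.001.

5.242

OR_MH = Σ(aᵢdᵢ/nᵢ) / Σ(bᵢcᵢ/nᵢ), where nᵢ is the stratum total.
Stratum 1 (Site A): n = 380; a·d/n = 80·153/380 = 32.2105; b·c/n = 105·42/380 = 11.6053
Stratum 2 (Site B): n = 340; a·d/n = 209·50/340 = 30.7353; b·c/n = 48·33/340 = 4.6588
Stratum 3 (Site C): n = 481; a·d/n = 210·126/481 = 55.0104; b·c/n = 25·120/481 = 6.2370
OR_MH = (32.2105 + 30.7353 + 55.0104) / (11.6053 + 4.6588 + 6.2370) = 117.9562 / 22.5011 = 5.24224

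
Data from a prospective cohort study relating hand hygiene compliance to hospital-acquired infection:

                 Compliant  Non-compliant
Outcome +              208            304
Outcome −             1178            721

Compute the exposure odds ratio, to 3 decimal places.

Reading the table with exposure as columns: a = 208 (Compliant, case), b = 1178 (Compliant, non-case), c = 304 (Non-compliant, case), d = 721.
OR = (a·d)/(b·c) = (208 × 721) / (1178 × 304) = 149968 / 358112 = 0.41877
Exposure is associated with lower odds of hospital-acquired infection (OR = 0.42 < 1).

0.419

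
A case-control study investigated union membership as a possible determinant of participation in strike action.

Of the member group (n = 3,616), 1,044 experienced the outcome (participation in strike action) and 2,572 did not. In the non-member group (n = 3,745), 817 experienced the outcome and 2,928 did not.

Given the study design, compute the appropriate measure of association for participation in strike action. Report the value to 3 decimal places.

1.455

From the description: a = 1044, b = 2572, c = 817, d = 2928.
This is a case-control study: participants were sampled on outcome status, so risks in the source population cannot be estimated directly — relative risk is not valid here. The odds ratio is the appropriate measure.
OR = (a·d)/(b·c) = (1044 × 2928) / (2572 × 817) = 3056832 / 2101324 = 1.45472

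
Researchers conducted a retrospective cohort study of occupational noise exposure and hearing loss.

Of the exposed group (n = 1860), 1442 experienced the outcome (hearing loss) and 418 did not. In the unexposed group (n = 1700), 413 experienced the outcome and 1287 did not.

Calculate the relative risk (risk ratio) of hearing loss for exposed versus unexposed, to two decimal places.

From the description: a = 1442, b = 418, c = 413, d = 1287.
Risk in exposed = 1442/1860 = 0.77527; risk in unexposed = 413/1700 = 0.24294.
RR = 0.77527 / 0.24294 = 3.19118
The risk among the exposed is 3.19 times that among the unexposed.

3.19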